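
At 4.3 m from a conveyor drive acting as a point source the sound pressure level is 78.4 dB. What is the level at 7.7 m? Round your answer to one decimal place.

73.3 dB

For a point source, L₂ = L₁ − 20·log₁₀(r₂/r₁).
L₂ = 78.4 − 20·log₁₀(7.7/4.3) = 78.4 − 5.060 = 73.34 dB.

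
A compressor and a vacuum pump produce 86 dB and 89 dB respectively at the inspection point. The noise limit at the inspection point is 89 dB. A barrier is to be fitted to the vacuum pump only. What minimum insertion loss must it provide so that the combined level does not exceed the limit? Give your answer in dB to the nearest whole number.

3 dB

The untreated sources together contribute 10^(86/10) = 3.981e+08, i.e. 86.00 dB.
The limit corresponds to 10^(89/10) = 7.943e+08; subtracting the fixed part leaves 3.962e+08 for the vacuum pump, i.e. 85.98 dB.
Required insertion loss = 89 − 85.98 = 3.02 dB.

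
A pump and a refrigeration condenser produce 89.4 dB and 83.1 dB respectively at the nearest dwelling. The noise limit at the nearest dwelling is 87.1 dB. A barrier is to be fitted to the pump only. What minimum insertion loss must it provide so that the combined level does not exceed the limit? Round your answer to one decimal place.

Fixed contribution from the other source: Σ 10^(L/10) = 10^(83.1/10) = 2.042e+08 (83.10 dB).
To meet 87.1 dB overall, the treated pump may contribute at most 10^(87.1/10) − 2.042e+08 = 3.087e+08, i.e. 84.90 dB.
So the pump must be reduced from 89.4 to 84.90 dB: IL = 4.50 dB.

4.5 dB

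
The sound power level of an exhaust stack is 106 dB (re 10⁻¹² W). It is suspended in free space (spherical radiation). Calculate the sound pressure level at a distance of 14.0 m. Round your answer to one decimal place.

Free-field spherical radiation: L_p = L_w − 10·log₁₀(4π·r²), r = 14.0 m.
4π·r² = 2463 m², 10·log₁₀ of that is 33.915 dB.
L_p = 106 − 33.915 = 72.09 dB.

72.1 dB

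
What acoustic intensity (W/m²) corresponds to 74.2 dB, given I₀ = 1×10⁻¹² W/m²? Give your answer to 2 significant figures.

L = 10·log₁₀(I/I₀) ⇒ I = I₀·10^(L/10) = 10⁻¹² × 10^7.42.

2.6e-05 W/m²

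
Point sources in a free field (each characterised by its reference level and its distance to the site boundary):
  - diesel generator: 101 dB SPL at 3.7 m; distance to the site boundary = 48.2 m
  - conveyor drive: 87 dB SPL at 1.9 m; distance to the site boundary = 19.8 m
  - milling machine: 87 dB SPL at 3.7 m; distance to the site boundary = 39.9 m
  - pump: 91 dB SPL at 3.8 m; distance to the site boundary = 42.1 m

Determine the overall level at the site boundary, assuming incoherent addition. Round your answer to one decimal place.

First find each source's level at the receiver (point-source: −20·log₁₀(r/r_ref)), then combine on an intensity basis.
diesel generator: 101 − 20·log₁₀(48.2/3.7) = 101 − 22.30 = 78.70 dB SPL.
conveyor drive: 87 − 20·log₁₀(19.8/1.9) = 87 − 20.36 = 66.64 dB SPL.
milling machine: 87 − 20·log₁₀(39.9/3.7) = 87 − 20.66 = 66.34 dB SPL.
pump: 91 − 20·log₁₀(42.1/3.8) = 91 − 20.89 = 70.11 dB SPL.
Σ 10^(L/10) = 9.337e+07 → L_total = 10·log₁₀(9.337e+07) = 79.70 dB SPL.

79.7 dB SPL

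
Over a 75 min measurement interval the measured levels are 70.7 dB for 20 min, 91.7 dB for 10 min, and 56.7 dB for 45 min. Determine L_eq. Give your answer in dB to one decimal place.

The energy average is taken in the linear domain: L_eq = 10·log₁₀[(Σ tᵢ·10^(Lᵢ/10))/T], T = 75 min.
Σ tᵢ·10^(Lᵢ/10) = 20·10^(70.7/10) + 10·10^(91.7/10) + 45·10^(56.7/10) = 1.505e+10.
L_eq = 10·log₁₀(1.505e+10/75) = 83.02 dB.

83.0 dB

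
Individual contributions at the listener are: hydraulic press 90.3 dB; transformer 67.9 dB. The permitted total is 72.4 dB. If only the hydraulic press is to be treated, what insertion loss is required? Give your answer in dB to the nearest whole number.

The untreated sources together contribute 10^(67.9/10) = 6.166e+06, i.e. 67.90 dB.
To meet 72.4 dB overall, the treated hydraulic press may contribute at most 10^(72.4/10) − 6.166e+06 = 1.121e+07, i.e. 70.50 dB.
Required insertion loss = 90.3 − 70.50 = 19.80 dB.

20 dB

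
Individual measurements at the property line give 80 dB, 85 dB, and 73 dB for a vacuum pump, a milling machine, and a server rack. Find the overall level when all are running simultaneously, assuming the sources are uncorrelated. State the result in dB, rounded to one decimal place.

86.4 dB

For uncorrelated sources the intensities add, so convert each level to linear form, sum, and take 10·log₁₀ of the total.
Σ 10^(L/10) = 10^(80/10) + 10^(85/10) + 10^(73/10) = 4.362e+08.
L_total = 10·log₁₀(4.362e+08) = 86.40 dB.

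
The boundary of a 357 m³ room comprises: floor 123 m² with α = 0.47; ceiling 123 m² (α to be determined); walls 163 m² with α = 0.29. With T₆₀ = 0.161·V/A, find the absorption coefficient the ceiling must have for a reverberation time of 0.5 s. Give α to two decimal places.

0.08

A = 0.161·V/T₆₀ = 0.161·357/0.5 = 114.95 m² sabins.
Absorption from the other surfaces = 123·0.47 + 163·0.29 = 105.08 m², so the ceiling must supply 9.87 m² over 123 m².
α = 9.87/123 = 0.080.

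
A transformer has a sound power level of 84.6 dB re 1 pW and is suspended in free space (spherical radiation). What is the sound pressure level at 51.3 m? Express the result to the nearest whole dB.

L_p = L_w − 10·log₁₀(4π·r²) with r = 51.3 m.
4π·r² = 3.307e+04 m², 10·log₁₀ of that is 45.194 dB.
L_p = 84.6 − 45.194 = 39.41 dB.

39 dB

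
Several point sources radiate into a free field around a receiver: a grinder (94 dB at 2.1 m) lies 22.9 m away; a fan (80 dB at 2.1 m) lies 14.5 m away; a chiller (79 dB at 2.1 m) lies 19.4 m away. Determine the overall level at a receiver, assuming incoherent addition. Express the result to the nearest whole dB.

74 dB

Propagate each source to the receiver with L = L_ref − 20·log₁₀(r/r_ref), then add intensities.
grinder: 94 − 20·log₁₀(22.9/2.1) = 94 − 20.75 = 73.25 dB.
fan: 80 − 20·log₁₀(14.5/2.1) = 80 − 16.78 = 63.22 dB.
chiller: 79 − 20·log₁₀(19.4/2.1) = 79 − 19.31 = 59.69 dB.
Σ 10^(L/10) = 2.415e+07 → L_total = 10·log₁₀(2.415e+07) = 73.83 dB.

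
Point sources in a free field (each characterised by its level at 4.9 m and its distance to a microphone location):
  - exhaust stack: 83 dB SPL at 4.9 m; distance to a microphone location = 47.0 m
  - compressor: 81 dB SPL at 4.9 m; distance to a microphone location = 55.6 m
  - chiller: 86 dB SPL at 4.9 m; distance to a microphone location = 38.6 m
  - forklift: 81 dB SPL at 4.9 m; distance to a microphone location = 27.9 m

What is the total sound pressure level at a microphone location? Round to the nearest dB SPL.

71 dB SPL

Apply inverse-square spreading to bring every level to the receiver, then sum 10^(L/10).
exhaust stack: 83 − 20·log₁₀(47.0/4.9) = 83 − 19.64 = 63.36 dB SPL.
compressor: 81 − 20·log₁₀(55.6/4.9) = 81 − 21.10 = 59.90 dB SPL.
chiller: 86 − 20·log₁₀(38.6/4.9) = 86 − 17.93 = 68.07 dB SPL.
forklift: 81 − 20·log₁₀(27.9/4.9) = 81 − 15.11 = 65.89 dB SPL.
Σ 10^(L/10) = 1.344e+07 → L_total = 10·log₁₀(1.344e+07) = 71.29 dB SPL.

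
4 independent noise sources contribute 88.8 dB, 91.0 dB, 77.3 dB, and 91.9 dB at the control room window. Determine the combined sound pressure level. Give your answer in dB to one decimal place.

95.6 dB

For uncorrelated sources the intensities add, so convert each level to linear form, sum, and take 10·log₁₀ of the total.
Σ 10^(L/10) = 10^(88.8/10) + 10^(91.0/10) + 10^(77.3/10) + 10^(91.9/10) = 3.620e+09.
L_total = 10·log₁₀(3.620e+09) = 95.59 dB.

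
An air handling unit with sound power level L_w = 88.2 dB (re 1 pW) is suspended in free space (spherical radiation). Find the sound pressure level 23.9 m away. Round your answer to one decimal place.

L_p = L_w − 10·log₁₀(4π·r²) with r = 23.9 m.
4π·r² = 7178 m², 10·log₁₀ of that is 38.560 dB.
L_p = 88.2 − 38.560 = 49.64 dB.

49.6 dB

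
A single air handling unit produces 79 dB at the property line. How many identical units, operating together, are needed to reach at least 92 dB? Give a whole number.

N identical sources give L₁ + 10·log₁₀ N, so require 10·log₁₀ N ≥ 92 − 79 = 13.0 dB.
N ≥ 10^(13.0/10) = 19.953, so N = 20.

20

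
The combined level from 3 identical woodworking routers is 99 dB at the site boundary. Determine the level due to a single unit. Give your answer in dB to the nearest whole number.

94 dB

3 equal contributions raise the level by 10·log₁₀ 3 = 4.771 dB, so each unit alone gives 99 − 4.771.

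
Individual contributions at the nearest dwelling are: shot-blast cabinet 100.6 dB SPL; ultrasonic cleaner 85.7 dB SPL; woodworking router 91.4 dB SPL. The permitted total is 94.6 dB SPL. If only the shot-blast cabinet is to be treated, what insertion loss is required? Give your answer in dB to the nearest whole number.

10 dB

Fixed contribution from the other sources: Σ 10^(L/10) = 10^(85.7/10) + 10^(91.4/10) = 1.752e+09 (92.44 dB SPL).
To meet 94.6 dB SPL overall, the treated shot-blast cabinet may contribute at most 10^(94.6/10) − 1.752e+09 = 1.132e+09, i.e. 90.54 dB SPL.
So the shot-blast cabinet must be reduced from 100.6 to 90.54 dB SPL: IL = 10.06 dB.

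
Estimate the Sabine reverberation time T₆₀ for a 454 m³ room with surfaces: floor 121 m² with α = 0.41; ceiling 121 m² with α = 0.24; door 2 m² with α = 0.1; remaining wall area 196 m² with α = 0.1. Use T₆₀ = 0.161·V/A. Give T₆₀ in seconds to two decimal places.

Summing Sᵢαᵢ: 121·0.41 + 121·0.24 + 2·0.1 + 196·0.1 = 98.45 m².
T₆₀ = 0.161·V/A = 0.161·454/98.45 = 0.742 s.

0.74 s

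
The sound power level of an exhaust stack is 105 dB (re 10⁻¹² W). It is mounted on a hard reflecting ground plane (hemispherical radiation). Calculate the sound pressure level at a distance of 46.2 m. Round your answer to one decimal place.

63.7 dB

Free-field hemispherical radiation: L_p = L_w − 10·log₁₀(2π·r²), r = 46.2 m.
2π·r² = 1.341e+04 m², 10·log₁₀ of that is 41.275 dB.
L_p = 105 − 41.275 = 63.73 dB.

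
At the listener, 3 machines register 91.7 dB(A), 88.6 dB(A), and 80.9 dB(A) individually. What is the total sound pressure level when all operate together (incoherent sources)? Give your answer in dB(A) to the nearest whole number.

94 dB(A)

Incoherent sources combine by intensity addition: L_total = 10·log₁₀(Σ 10^(L_i/10)).
Σ 10^(L/10) = 10^(91.7/10) + 10^(88.6/10) + 10^(80.9/10) = 2.327e+09.
L_total = 10·log₁₀(2.327e+09) = 93.67 dB(A).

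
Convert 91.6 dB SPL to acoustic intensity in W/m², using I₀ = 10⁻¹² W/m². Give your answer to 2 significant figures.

I/I₀ = 10^(91.6/10) = 1.445e+09, so I = 1.445e+09 × 10⁻¹² W/m².

0.0014 W/m²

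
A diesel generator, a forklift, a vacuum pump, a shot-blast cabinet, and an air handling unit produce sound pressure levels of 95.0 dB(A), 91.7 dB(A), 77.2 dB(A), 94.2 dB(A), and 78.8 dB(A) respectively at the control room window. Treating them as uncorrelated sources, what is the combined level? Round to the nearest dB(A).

99 dB(A)

For uncorrelated sources the intensities add, so convert each level to linear form, sum, and take 10·log₁₀ of the total.
Σ 10^(L/10) = 10^(95.0/10) + 10^(91.7/10) + 10^(77.2/10) + 10^(94.2/10) + 10^(78.8/10) = 7.400e+09.
L_total = 10·log₁₀(7.400e+09) = 98.69 dB(A).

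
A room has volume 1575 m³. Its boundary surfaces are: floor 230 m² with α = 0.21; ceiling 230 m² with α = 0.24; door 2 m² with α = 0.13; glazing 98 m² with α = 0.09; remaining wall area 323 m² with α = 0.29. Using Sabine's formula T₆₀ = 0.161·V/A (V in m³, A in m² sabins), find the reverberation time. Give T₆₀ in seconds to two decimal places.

1.23 s

A = Σ Sᵢαᵢ = 230·0.21 + 230·0.24 + 2·0.13 + 98·0.09 + 323·0.29 = 206.25 m².
T₆₀ = 0.161·V/A = 0.161·1575/206.25 = 1.229 s.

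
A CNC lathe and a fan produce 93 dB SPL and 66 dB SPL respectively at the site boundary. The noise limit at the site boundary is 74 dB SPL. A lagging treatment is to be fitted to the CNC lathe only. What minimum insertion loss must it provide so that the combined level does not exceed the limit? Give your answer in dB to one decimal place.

Fixed contribution from the other source: Σ 10^(L/10) = 10^(66/10) = 3.981e+06 (66.00 dB SPL).
To meet 74 dB SPL overall, the treated CNC lathe may contribute at most 10^(74/10) − 3.981e+06 = 2.114e+07, i.e. 73.25 dB SPL.
Required insertion loss = 93 − 73.25 = 19.75 dB.

19.7 dB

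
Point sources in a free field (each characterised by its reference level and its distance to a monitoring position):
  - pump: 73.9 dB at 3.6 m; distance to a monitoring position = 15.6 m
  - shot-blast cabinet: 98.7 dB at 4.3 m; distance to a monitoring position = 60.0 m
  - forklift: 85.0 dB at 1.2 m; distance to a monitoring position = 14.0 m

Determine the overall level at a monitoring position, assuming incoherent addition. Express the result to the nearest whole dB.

76 dB

Propagate each source to the receiver with L = L_ref − 20·log₁₀(r/r_ref), then add intensities.
pump: 73.9 − 20·log₁₀(15.6/3.6) = 73.9 − 12.74 = 61.16 dB.
shot-blast cabinet: 98.7 − 20·log₁₀(60.0/4.3) = 98.7 − 22.89 = 75.81 dB.
forklift: 85.0 − 20·log₁₀(14.0/1.2) = 85.0 − 21.34 = 63.66 dB.
Σ 10^(L/10) = 4.171e+07 → L_total = 10·log₁₀(4.171e+07) = 76.20 dB.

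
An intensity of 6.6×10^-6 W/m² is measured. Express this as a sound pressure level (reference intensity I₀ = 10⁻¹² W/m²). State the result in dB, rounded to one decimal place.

Dividing by I₀ shifts the exponent by 12: I/I₀ = 6.6×10^6.
L = 10·(0.8195 + 6) = 68.20 dB.

68.2 dB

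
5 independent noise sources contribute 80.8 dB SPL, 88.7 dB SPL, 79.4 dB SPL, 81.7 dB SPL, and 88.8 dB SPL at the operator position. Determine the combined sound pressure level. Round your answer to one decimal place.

92.7 dB SPL

Incoherent sources combine by intensity addition: L_total = 10·log₁₀(Σ 10^(L_i/10)).
Σ 10^(L/10) = 10^(80.8/10) + 10^(88.7/10) + 10^(79.4/10) + 10^(81.7/10) + 10^(88.8/10) = 1.855e+09.
L_total = 10·log₁₀(1.855e+09) = 92.68 dB SPL.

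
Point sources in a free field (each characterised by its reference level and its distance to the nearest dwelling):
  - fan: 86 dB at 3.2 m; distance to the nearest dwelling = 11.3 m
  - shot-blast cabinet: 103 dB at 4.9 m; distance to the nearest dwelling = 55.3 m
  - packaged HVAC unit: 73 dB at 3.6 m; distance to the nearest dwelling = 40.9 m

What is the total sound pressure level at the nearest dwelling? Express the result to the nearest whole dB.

83 dB

Apply inverse-square spreading to bring every level to the receiver, then sum 10^(L/10).
fan: 86 − 20·log₁₀(11.3/3.2) = 86 − 10.96 = 75.04 dB.
shot-blast cabinet: 103 − 20·log₁₀(55.3/4.9) = 103 − 21.05 = 81.95 dB.
packaged HVAC unit: 73 − 20·log₁₀(40.9/3.6) = 73 − 21.11 = 51.89 dB.
Σ 10^(L/10) = 1.887e+08 → L_total = 10·log₁₀(1.887e+08) = 82.76 dB.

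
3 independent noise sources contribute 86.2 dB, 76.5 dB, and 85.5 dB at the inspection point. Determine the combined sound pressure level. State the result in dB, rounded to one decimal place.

89.1 dB

Incoherent sources combine by intensity addition: L_total = 10·log₁₀(Σ 10^(L_i/10)).
Σ 10^(L/10) = 10^(86.2/10) + 10^(76.5/10) + 10^(85.5/10) = 8.164e+08.
L_total = 10·log₁₀(8.164e+08) = 89.12 dB.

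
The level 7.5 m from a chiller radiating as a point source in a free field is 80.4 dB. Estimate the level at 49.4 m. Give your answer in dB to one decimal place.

64.0 dB

Spherical spreading from a point source gives a 20·log₁₀(r₂/r₁) drop.
L₂ = 80.4 − 20·log₁₀(49.4/7.5) = 80.4 − 16.373 = 64.03 dB.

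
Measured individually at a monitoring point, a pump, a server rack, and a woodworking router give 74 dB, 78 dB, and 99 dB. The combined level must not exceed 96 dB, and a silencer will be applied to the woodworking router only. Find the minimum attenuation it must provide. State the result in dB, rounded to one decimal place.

Fixed contribution from the other sources: Σ 10^(L/10) = 10^(74/10) + 10^(78/10) = 8.821e+07 (79.46 dB).
The limit corresponds to 10^(96/10) = 3.981e+09; subtracting the fixed part leaves 3.893e+09 for the woodworking router, i.e. 95.90 dB.
Required insertion loss = 99 − 95.90 = 3.10 dB.

3.1 dB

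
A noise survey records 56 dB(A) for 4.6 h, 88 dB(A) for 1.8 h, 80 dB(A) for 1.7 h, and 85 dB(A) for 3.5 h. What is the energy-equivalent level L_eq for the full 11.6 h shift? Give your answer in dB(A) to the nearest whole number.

Weight each interval's intensity by its duration and average over T = 11.6 h:
Σ tᵢ·10^(Lᵢ/10) = 4.6·10^(56/10) + 1.8·10^(88/10) + 1.7·10^(80/10) + 3.5·10^(85/10) = 2.414e+09.
L_eq = 10·log₁₀(2.414e+09/11.6) = 83.18 dB(A).

83 dB(A)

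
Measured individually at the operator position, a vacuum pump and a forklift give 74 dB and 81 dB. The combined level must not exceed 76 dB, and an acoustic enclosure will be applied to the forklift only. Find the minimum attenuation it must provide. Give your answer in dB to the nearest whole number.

9 dB

Fixed contribution from the other source: Σ 10^(L/10) = 10^(74/10) = 2.512e+07 (74.00 dB).
The limit corresponds to 10^(76/10) = 3.981e+07; subtracting the fixed part leaves 1.469e+07 for the forklift, i.e. 71.67 dB.
Required insertion loss = 81 − 71.67 = 9.33 dB.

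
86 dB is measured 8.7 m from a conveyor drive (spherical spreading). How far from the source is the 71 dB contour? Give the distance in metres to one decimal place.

Point-source spreading drops the level by 20·log₁₀(r₂/r₁); inverting, r₂/r₁ = 10^(ΔL/20).
r₂ = 8.7·10^((86−71)/20) = 8.7·10^(15.0/20) = 48.92 m.

48.9 m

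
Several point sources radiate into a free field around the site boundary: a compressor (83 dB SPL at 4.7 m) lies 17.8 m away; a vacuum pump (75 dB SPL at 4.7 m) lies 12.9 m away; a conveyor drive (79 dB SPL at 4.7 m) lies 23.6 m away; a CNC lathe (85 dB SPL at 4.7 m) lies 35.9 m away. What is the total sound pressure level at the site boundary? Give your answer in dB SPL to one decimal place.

74.3 dB SPL

Apply inverse-square spreading to bring every level to the receiver, then sum 10^(L/10).
compressor: 83 − 20·log₁₀(17.8/4.7) = 83 − 11.57 = 71.43 dB SPL.
vacuum pump: 75 − 20·log₁₀(12.9/4.7) = 75 − 8.77 = 66.23 dB SPL.
conveyor drive: 79 − 20·log₁₀(23.6/4.7) = 79 − 14.02 = 64.98 dB SPL.
CNC lathe: 85 − 20·log₁₀(35.9/4.7) = 85 − 17.66 = 67.34 dB SPL.
Σ 10^(L/10) = 2.668e+07 → L_total = 10·log₁₀(2.668e+07) = 74.26 dB SPL.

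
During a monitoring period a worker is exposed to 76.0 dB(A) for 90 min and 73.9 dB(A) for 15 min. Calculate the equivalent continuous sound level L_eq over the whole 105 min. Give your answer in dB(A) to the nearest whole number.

Weight each interval's intensity by its duration and average over T = 105 min:
Σ tᵢ·10^(Lᵢ/10) = 90·10^(76.0/10) + 15·10^(73.9/10) = 3.951e+09.
L_eq = 10·log₁₀(3.951e+09/105) = 75.76 dB(A).

76 dB(A)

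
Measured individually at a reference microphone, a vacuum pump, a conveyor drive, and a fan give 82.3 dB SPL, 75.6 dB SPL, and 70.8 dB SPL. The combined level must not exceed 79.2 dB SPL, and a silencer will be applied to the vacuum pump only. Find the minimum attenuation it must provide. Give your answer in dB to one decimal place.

6.9 dB

The untreated sources together contribute 10^(75.6/10) + 10^(70.8/10) = 4.833e+07, i.e. 76.84 dB SPL.
To meet 79.2 dB SPL overall, the treated vacuum pump may contribute at most 10^(79.2/10) − 4.833e+07 = 3.485e+07, i.e. 75.42 dB SPL.
Required insertion loss = 82.3 − 75.42 = 6.88 dB.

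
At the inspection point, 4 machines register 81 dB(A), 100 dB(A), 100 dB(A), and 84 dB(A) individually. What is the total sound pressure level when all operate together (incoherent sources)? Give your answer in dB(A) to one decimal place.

For uncorrelated sources the intensities add, so convert each level to linear form, sum, and take 10·log₁₀ of the total.
Σ 10^(L/10) = 10^(81/10) + 10^(100/10) + 10^(100/10) + 10^(84/10) = 2.038e+10.
L_total = 10·log₁₀(2.038e+10) = 103.09 dB(A).

103.1 dB(A)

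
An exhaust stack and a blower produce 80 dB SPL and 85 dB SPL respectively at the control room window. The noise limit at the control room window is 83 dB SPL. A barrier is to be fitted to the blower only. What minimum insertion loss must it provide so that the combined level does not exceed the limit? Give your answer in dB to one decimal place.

Fixed contribution from the other source: Σ 10^(L/10) = 10^(80/10) = 1.000e+08 (80.00 dB SPL).
The limit corresponds to 10^(83/10) = 1.995e+08; subtracting the fixed part leaves 9.953e+07 for the blower, i.e. 79.98 dB SPL.
So the blower must be reduced from 85 to 79.98 dB SPL: IL = 5.02 dB.

5.0 dB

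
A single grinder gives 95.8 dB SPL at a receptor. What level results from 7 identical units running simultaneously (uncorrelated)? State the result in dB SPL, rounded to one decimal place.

L_total = L₁ + 10·log₁₀ N for N identical incoherent sources.
L_total = 95.8 + 10·log₁₀(7) = 95.8 + 8.451 = 104.25 dB SPL.

104.3 dB SPL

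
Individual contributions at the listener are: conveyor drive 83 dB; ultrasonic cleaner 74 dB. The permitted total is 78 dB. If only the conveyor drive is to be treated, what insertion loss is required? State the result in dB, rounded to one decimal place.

The untreated sources together contribute 10^(74/10) = 2.512e+07, i.e. 74.00 dB.
To meet 78 dB overall, the treated conveyor drive may contribute at most 10^(78/10) − 2.512e+07 = 3.798e+07, i.e. 75.80 dB.
So the conveyor drive must be reduced from 83 to 75.80 dB: IL = 7.20 dB.

7.2 dB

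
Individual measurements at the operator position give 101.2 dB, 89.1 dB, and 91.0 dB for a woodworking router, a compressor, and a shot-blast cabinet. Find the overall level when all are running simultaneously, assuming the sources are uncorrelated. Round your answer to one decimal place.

101.8 dB

For uncorrelated sources the intensities add, so convert each level to linear form, sum, and take 10·log₁₀ of the total.
Σ 10^(L/10) = 10^(101.2/10) + 10^(89.1/10) + 10^(91.0/10) = 1.525e+10.
L_total = 10·log₁₀(1.525e+10) = 101.83 dB.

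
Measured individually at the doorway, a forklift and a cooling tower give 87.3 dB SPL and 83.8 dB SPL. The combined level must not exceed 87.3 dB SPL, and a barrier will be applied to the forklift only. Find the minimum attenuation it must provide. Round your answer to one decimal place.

Everything except the forklift sums to 10^(83.8/10) = 2.399e+08 in linear terms, 83.80 dB SPL.
The limit corresponds to 10^(87.3/10) = 5.370e+08; subtracting the fixed part leaves 2.971e+08 for the forklift, i.e. 84.73 dB SPL.
So the forklift must be reduced from 87.3 to 84.73 dB SPL: IL = 2.57 dB.

2.6 dB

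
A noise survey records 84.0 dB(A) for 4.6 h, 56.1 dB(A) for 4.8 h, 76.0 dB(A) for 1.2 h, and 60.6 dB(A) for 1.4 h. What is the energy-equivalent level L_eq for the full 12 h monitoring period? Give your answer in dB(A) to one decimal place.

L_eq = 10·log₁₀[(1/T)·Σ tᵢ·10^(Lᵢ/10)] with T = 12 h.
Σ tᵢ·10^(Lᵢ/10) = 4.6·10^(84.0/10) + 4.8·10^(56.1/10) + 1.2·10^(76.0/10) + 1.4·10^(60.6/10) = 1.207e+09.
L_eq = 10·log₁₀(1.207e+09/12) = 80.02 dB(A).

80.0 dB(A)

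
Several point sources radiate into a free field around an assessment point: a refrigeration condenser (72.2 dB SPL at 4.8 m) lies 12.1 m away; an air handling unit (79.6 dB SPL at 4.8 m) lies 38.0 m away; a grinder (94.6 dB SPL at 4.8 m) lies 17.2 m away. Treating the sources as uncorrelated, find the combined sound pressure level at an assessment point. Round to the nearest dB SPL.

84 dB SPL

Apply inverse-square spreading to bring every level to the receiver, then sum 10^(L/10).
refrigeration condenser: 72.2 − 20·log₁₀(12.1/4.8) = 72.2 − 8.03 = 64.17 dB SPL.
air handling unit: 79.6 − 20·log₁₀(38.0/4.8) = 79.6 − 17.97 = 61.63 dB SPL.
grinder: 94.6 − 20·log₁₀(17.2/4.8) = 94.6 − 11.09 = 83.51 dB SPL.
Σ 10^(L/10) = 2.287e+08 → L_total = 10·log₁₀(2.287e+08) = 83.59 dB SPL.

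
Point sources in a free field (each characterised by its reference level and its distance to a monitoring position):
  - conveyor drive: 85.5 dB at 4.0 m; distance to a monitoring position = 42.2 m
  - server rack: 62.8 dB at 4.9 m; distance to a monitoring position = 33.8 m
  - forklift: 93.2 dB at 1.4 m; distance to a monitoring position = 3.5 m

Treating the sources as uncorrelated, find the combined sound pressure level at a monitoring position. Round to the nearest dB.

First find each source's level at the receiver (point-source: −20·log₁₀(r/r_ref)), then combine on an intensity basis.
conveyor drive: 85.5 − 20·log₁₀(42.2/4.0) = 85.5 − 20.47 = 65.03 dB.
server rack: 62.8 − 20·log₁₀(33.8/4.9) = 62.8 − 16.77 = 46.03 dB.
forklift: 93.2 − 20·log₁₀(3.5/1.4) = 93.2 − 7.96 = 85.24 dB.
Σ 10^(L/10) = 3.375e+08 → L_total = 10·log₁₀(3.375e+08) = 85.28 dB.

85 dB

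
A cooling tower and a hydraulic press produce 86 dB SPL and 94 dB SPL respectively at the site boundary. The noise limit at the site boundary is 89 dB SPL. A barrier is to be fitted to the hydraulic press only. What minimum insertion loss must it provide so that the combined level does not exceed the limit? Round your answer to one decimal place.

8.0 dB

Fixed contribution from the other source: Σ 10^(L/10) = 10^(86/10) = 3.981e+08 (86.00 dB SPL).
The limit corresponds to 10^(89/10) = 7.943e+08; subtracting the fixed part leaves 3.962e+08 for the hydraulic press, i.e. 85.98 dB SPL.
So the hydraulic press must be reduced from 94 to 85.98 dB SPL: IL = 8.02 dB.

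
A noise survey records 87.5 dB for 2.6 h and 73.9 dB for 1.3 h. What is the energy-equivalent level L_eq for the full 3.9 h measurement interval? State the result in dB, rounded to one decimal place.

Weight each interval's intensity by its duration and average over T = 3.9 h:
Σ tᵢ·10^(Lᵢ/10) = 2.6·10^(87.5/10) + 1.3·10^(73.9/10) = 1.494e+09.
L_eq = 10·log₁₀(1.494e+09/3.9) = 85.83 dB.

85.8 dB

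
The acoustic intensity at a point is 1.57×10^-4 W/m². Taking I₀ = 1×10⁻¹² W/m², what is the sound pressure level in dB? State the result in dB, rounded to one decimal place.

Dividing by I₀ shifts the exponent by 12: I/I₀ = 1.57×10^8.
L = 10·(0.1959 + 8) = 81.96 dB.

82.0 dB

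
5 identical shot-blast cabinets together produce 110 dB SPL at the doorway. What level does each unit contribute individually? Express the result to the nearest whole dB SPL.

103 dB SPL

For N identical incoherent sources L_total = L₁ + 10·log₁₀ N, so L₁ = 110 − 10·log₁₀(5) = 110 − 6.990.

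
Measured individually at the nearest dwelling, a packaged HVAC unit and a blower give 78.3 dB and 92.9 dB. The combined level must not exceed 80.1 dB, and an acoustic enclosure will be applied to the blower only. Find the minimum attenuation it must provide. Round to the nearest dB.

The untreated sources together contribute 10^(78.3/10) = 6.761e+07, i.e. 78.30 dB.
To meet 80.1 dB overall, the treated blower may contribute at most 10^(80.1/10) − 6.761e+07 = 3.472e+07, i.e. 75.41 dB.
So the blower must be reduced from 92.9 to 75.41 dB: IL = 17.49 dB.

17 dB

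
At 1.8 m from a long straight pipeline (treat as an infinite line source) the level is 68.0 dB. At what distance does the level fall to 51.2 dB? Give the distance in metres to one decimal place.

For a line source L₁ − L₂ = 10·log₁₀(r₂/r₁), so r₂ = r₁·10^((L₁−L₂)/10).
r₂ = 1.8·10^((68.0−51.2)/10) = 1.8·10^(16.8/10) = 86.15 m.

86.2 m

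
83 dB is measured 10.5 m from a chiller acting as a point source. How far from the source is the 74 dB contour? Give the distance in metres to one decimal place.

The 9.0 dB drop corresponds to a distance ratio of 10^(9.0/20) for a point source.
r₂ = 10.5·10^((83−74)/20) = 10.5·10^(9.0/20) = 29.59 m.

29.6 m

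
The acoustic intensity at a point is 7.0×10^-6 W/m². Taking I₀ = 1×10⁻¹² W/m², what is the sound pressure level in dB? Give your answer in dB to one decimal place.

I/I₀ = 7.0×10^-6/10⁻¹² = 7.0×10^6, and L = 10·log₁₀(I/I₀).
L = 10·(0.8451 + 6) = 68.45 dB.

68.5 dB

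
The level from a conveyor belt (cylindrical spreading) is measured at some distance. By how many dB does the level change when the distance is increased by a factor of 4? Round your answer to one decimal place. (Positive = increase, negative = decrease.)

With cylindrical spreading the level changes by −10·log₁₀(r₂/r₁).
ΔL = −10·log₁₀(4) = -6.02 dB.

-6.0 dB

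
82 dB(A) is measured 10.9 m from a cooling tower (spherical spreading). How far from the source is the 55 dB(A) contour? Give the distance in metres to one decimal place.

The 27.0 dB drop corresponds to a distance ratio of 10^(27.0/20) for a point source.
r₂ = 10.9·10^((82−55)/20) = 10.9·10^(27.0/20) = 244.02 m.

244.0 m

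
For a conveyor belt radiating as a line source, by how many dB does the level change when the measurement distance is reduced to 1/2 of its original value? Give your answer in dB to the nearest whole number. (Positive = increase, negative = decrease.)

With cylindrical spreading the level changes by −10·log₁₀(r₂/r₁).
ΔL = −10·log₁₀(0.5) = +3.01 dB.

+3 dB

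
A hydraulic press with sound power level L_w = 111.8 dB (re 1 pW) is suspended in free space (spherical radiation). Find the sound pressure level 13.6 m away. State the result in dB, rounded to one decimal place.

Free-field spherical radiation: L_p = L_w − 10·log₁₀(4π·r²), r = 13.6 m.
4π·r² = 2324 m², 10·log₁₀ of that is 33.663 dB.
L_p = 111.8 − 33.663 = 78.14 dB.

78.1 dB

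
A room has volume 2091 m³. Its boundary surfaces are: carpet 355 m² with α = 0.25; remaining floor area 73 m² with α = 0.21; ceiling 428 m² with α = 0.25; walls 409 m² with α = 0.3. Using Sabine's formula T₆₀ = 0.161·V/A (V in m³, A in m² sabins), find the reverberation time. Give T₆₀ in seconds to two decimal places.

1.01 s

A = Σ Sᵢαᵢ = 355·0.25 + 73·0.21 + 428·0.25 + 409·0.3 = 333.78 m².
T₆₀ = 0.161·V/A = 0.161·2091/333.78 = 1.009 s.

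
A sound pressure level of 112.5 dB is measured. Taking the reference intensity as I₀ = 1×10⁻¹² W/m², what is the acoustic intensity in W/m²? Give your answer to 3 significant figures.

I = I₀·10^(L/10) = 10⁻¹² × 10^(112.5/10) = 10^(-0.750).

0.178 W/m²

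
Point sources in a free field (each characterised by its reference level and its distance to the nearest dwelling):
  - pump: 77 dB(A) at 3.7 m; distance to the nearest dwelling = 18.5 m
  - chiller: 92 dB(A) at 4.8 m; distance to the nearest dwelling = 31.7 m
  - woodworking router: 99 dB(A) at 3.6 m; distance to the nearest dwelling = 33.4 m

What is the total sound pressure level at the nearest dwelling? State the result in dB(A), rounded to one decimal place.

Apply inverse-square spreading to bring every level to the receiver, then sum 10^(L/10).
pump: 77 − 20·log₁₀(18.5/3.7) = 77 − 13.98 = 63.02 dB(A).
chiller: 92 − 20·log₁₀(31.7/4.8) = 92 − 16.40 = 75.60 dB(A).
woodworking router: 99 − 20·log₁₀(33.4/3.6) = 99 − 19.35 = 79.65 dB(A).
Σ 10^(L/10) = 1.306e+08 → L_total = 10·log₁₀(1.306e+08) = 81.16 dB(A).

81.2 dB(A)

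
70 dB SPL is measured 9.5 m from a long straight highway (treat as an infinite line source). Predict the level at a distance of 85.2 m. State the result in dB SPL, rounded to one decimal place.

60.5 dB SPL

Line-source attenuation: ΔL = 10·log₁₀(r₂/r₁) = 10·log₁₀(85.2/9.5) = 9.527 dB.
L₂ = 70 − 10·log₁₀(85.2/9.5) = 70 − 9.527 = 60.47 dB SPL.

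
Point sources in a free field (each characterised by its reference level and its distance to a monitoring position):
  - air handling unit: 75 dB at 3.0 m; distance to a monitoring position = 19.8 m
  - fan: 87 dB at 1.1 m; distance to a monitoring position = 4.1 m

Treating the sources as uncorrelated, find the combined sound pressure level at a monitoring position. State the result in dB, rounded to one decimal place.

75.7 dB

First find each source's level at the receiver (point-source: −20·log₁₀(r/r_ref)), then combine on an intensity basis.
air handling unit: 75 − 20·log₁₀(19.8/3.0) = 75 − 16.39 = 58.61 dB.
fan: 87 − 20·log₁₀(4.1/1.1) = 87 − 11.43 = 75.57 dB.
Σ 10^(L/10) = 3.680e+07 → L_total = 10·log₁₀(3.680e+07) = 75.66 dB.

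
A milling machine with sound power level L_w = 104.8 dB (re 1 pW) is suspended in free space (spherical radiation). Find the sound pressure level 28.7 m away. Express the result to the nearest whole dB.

65 dB

The power spreads over a sphere of area 4π·r², so L_p = L_w − 10·log₁₀(4π·r²).
4π·r² = 1.035e+04 m², 10·log₁₀ of that is 40.150 dB.
L_p = 104.8 − 40.150 = 64.65 dB.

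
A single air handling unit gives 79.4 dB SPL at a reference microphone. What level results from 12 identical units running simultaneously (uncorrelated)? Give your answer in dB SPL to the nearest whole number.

N identical incoherent sources raise the level by 10·log₁₀ N.
L_total = 79.4 + 10·log₁₀(12) = 79.4 + 10.792 = 90.19 dB SPL.

90 dB SPL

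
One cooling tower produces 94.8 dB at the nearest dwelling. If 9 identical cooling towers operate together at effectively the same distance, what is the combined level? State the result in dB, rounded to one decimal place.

N identical incoherent sources raise the level by 10·log₁₀ N.
L_total = 94.8 + 10·log₁₀(9) = 94.8 + 9.542 = 104.34 dB.

104.3 dB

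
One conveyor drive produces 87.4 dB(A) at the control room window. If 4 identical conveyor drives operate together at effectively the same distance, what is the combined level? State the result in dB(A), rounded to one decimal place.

L_total = L₁ + 10·log₁₀ N for N identical incoherent sources.
L_total = 87.4 + 10·log₁₀(4) = 87.4 + 6.021 = 93.42 dB(A).

93.4 dB(A)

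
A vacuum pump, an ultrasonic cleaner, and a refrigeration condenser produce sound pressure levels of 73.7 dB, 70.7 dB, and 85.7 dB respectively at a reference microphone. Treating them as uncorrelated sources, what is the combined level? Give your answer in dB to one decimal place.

86.1 dB

For uncorrelated sources the intensities add, so convert each level to linear form, sum, and take 10·log₁₀ of the total.
Σ 10^(L/10) = 10^(73.7/10) + 10^(70.7/10) + 10^(85.7/10) = 4.067e+08.
L_total = 10·log₁₀(4.067e+08) = 86.09 dB.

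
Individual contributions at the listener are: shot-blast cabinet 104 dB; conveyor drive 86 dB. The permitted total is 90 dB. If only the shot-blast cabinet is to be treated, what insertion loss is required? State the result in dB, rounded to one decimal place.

16.2 dB

The untreated sources together contribute 10^(86/10) = 3.981e+08, i.e. 86.00 dB.
To meet 90 dB overall, the treated shot-blast cabinet may contribute at most 10^(90/10) − 3.981e+08 = 6.019e+08, i.e. 87.80 dB.
Required insertion loss = 104 − 87.80 = 16.20 dB.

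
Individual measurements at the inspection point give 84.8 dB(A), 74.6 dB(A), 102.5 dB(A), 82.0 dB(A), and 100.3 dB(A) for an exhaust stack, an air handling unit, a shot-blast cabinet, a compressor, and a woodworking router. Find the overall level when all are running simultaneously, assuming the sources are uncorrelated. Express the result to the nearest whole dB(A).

105 dB(A)

Incoherent sources combine by intensity addition: L_total = 10·log₁₀(Σ 10^(L_i/10)).
Σ 10^(L/10) = 10^(84.8/10) + 10^(74.6/10) + 10^(102.5/10) + 10^(82.0/10) + 10^(100.3/10) = 2.899e+10.
L_total = 10·log₁₀(2.899e+10) = 104.62 dB(A).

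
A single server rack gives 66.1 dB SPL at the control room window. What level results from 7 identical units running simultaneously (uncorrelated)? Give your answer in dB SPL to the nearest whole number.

L_total = L₁ + 10·log₁₀ N for N identical incoherent sources.
L_total = 66.1 + 10·log₁₀(7) = 66.1 + 8.451 = 74.55 dB SPL.

75 dB SPL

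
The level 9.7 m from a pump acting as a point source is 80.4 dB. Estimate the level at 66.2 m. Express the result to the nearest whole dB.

Spherical spreading from a point source gives a 20·log₁₀(r₂/r₁) drop.
L₂ = 80.4 − 20·log₁₀(66.2/9.7) = 80.4 − 16.682 = 63.72 dB.

64 dB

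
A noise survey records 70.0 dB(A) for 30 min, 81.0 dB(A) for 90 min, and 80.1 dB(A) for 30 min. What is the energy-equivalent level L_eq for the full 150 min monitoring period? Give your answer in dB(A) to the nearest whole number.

80 dB(A)

The energy average is taken in the linear domain: L_eq = 10·log₁₀[(Σ tᵢ·10^(Lᵢ/10))/T], T = 150 min.
Σ tᵢ·10^(Lᵢ/10) = 30·10^(70.0/10) + 90·10^(81.0/10) + 30·10^(80.1/10) = 1.470e+10.
L_eq = 10·log₁₀(1.470e+10/150) = 79.91 dB(A).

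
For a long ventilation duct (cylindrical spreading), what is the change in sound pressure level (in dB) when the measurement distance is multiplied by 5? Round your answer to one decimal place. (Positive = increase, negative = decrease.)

-7.0 dB

A line source loses 3 dB per doubling of distance; generally ΔL = −10·log₁₀(r₂/r₁).
ΔL = −10·log₁₀(5) = -6.99 dB.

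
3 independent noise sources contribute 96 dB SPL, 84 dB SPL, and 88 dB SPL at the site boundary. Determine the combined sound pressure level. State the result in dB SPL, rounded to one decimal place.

For uncorrelated sources the intensities add, so convert each level to linear form, sum, and take 10·log₁₀ of the total.
Σ 10^(L/10) = 10^(96/10) + 10^(84/10) + 10^(88/10) = 4.863e+09.
L_total = 10·log₁₀(4.863e+09) = 96.87 dB SPL.

96.9 dB SPL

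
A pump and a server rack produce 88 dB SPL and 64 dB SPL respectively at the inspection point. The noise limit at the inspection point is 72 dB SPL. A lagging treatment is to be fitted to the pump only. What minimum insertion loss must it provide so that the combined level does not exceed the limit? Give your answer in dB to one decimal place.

Everything except the pump sums to 10^(64/10) = 2.512e+06 in linear terms, 64.00 dB SPL.
To meet 72 dB SPL overall, the treated pump may contribute at most 10^(72/10) − 2.512e+06 = 1.334e+07, i.e. 71.25 dB SPL.
So the pump must be reduced from 88 to 71.25 dB SPL: IL = 16.75 dB.

16.7 dB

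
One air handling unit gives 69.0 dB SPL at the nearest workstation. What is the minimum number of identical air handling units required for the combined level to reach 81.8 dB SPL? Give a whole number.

20

Need L₁ + 10·log₁₀ N ≥ 81.8, i.e. log₁₀ N ≥ 1.28.
N ≥ 10^(12.8/10) = 19.055, so N = 20.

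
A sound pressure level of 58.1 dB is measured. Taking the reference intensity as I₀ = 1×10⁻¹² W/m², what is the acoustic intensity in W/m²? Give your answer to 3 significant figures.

I/I₀ = 10^(58.1/10) = 6.457e+05, so I = 6.457e+05 × 10⁻¹² W/m².

6.46e-07 W/m²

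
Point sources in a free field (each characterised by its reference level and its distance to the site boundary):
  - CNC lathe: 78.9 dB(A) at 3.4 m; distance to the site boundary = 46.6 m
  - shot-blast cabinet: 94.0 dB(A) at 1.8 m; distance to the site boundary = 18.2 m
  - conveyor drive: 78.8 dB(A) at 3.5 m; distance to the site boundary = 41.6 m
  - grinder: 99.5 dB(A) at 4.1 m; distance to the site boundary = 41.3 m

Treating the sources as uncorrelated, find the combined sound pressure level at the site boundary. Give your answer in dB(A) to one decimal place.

80.5 dB(A)

Apply inverse-square spreading to bring every level to the receiver, then sum 10^(L/10).
CNC lathe: 78.9 − 20·log₁₀(46.6/3.4) = 78.9 − 22.74 = 56.16 dB(A).
shot-blast cabinet: 94.0 − 20·log₁₀(18.2/1.8) = 94.0 − 20.10 = 73.90 dB(A).
conveyor drive: 78.8 − 20·log₁₀(41.6/3.5) = 78.8 − 21.50 = 57.30 dB(A).
grinder: 99.5 − 20·log₁₀(41.3/4.1) = 99.5 − 20.06 = 79.44 dB(A).
Σ 10^(L/10) = 1.134e+08 → L_total = 10·log₁₀(1.134e+08) = 80.54 dB(A).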